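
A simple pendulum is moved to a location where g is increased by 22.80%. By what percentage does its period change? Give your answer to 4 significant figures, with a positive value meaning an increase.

-9.760%

T ∝ 1/√g, so T'/T = 1/√(1.2280) = 0.90240.
Percentage change in T = (0.90240 − 1) × 100% = -9.760%.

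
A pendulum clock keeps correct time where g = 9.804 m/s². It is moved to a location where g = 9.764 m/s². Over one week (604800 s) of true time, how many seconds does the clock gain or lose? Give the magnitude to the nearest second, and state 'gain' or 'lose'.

The clock's period scales as T ∝ 1/√g, so T'/T = √(9.804/9.764) = 1.00205.
In 604800 s of true time the clock registers 604800/1.00205 = 603565.0 s, so it loses 1235 s.

lose 1235 s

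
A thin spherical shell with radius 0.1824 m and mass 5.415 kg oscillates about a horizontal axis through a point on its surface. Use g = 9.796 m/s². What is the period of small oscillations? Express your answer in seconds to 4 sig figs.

I_cm = (2/3)mr² = 0.12010 kg·m². The pivot is at distance d = 0.1824 m from the centre of mass.
By the parallel-axis theorem, I = I_cm + md² = 0.12010 + 0.18016 = 0.30026 kg·m².
T = 2π√(I/(mgd)) = 2π√(0.30026/(5.415 × 9.796 × 0.1824)) = 1.107 s.

1.107 s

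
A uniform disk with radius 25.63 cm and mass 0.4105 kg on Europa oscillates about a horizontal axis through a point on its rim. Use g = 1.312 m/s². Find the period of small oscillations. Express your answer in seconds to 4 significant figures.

3.401 s

I_cm = ½mr² = 0.013483 kg·m². The pivot is at distance d = 0.2563 m from the centre of mass.
By the parallel-axis theorem, I = I_cm + md² = 0.013483 + 0.026966 = 0.040448 kg·m².
T = 2π√(I/(mgd)) = 2π√(0.040448/(0.4105 × 1.312 × 0.2563)) = 3.401 s.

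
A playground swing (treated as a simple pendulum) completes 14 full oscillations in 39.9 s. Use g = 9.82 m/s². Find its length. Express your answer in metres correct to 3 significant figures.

T = 39.9/14 = 2.850 s.
From T = 2π√(L/g), L = gT²/(4π²) = 9.82 × 2.850²/(4π²) = 2.02 m.

2.02 m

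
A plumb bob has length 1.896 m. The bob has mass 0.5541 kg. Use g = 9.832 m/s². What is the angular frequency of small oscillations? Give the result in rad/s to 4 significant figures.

ω = √(g/L) = √(9.832/1.896) = 2.277 rad/s.

2.277 rad/s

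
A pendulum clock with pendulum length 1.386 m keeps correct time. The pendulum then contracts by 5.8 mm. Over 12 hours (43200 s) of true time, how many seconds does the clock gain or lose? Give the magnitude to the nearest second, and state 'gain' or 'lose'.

T ∝ √L, so T'/T = √(1.38020/1.386) = 0.997905.
In 43200 s of true time the clock registers 43200/0.997905 = 43290.7 s, so it gains 91 s.

gain 91 s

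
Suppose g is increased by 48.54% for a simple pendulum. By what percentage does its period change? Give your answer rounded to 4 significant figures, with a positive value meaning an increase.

-17.95%

T ∝ 1/√g, so T'/T = 1/√(1.4854) = 0.82050.
Percentage change in T = (0.82050 − 1) × 100% = -17.95%.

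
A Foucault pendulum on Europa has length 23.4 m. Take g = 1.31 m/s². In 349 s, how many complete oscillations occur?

13

T = 2π√(L/g) = 2π√(23.4/1.31) = 26.56 s.
Number of complete oscillations = ⌊349/26.56⌋ = ⌊13.14⌋ = 13.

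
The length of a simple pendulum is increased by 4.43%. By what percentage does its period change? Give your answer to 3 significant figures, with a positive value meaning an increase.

T ∝ √L, so T'/T = √(1.044) = 1.022.
Percentage change in T = (1.022 − 1) × 100% = 2.19%.

2.19%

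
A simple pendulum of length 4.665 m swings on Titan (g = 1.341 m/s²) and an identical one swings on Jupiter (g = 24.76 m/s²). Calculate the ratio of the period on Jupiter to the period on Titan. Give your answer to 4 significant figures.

0.2327

T ∝ 1/√g, so T₂/T₁ = √(g₁/g₂) = √(1.341/24.76) = 0.2327.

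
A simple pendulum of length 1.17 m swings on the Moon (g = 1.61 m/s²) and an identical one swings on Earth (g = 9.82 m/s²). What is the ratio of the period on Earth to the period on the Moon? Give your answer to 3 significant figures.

0.405

T ∝ 1/√g, so T₂/T₁ = √(g₁/g₂) = √(1.61/9.82) = 0.405.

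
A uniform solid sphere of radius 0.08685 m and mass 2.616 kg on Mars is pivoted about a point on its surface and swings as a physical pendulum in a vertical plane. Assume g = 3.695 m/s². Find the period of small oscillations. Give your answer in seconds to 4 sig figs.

1.140 s

I_cm = (2/5)mr² = 0.0078929 kg·m². The pivot is at distance d = 0.08685 m from the centre of mass.
By the parallel-axis theorem, I = I_cm + md² = 0.0078929 + 0.019732 = 0.027625 kg·m².
T = 2π√(I/(mgd)) = 2π√(0.027625/(2.616 × 3.695 × 0.08685)) = 1.140 s.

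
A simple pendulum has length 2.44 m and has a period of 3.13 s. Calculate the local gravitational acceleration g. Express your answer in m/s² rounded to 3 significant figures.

From T = 2π√(L/g), g = 4π²L/T² = 4π² × 2.44/3.130² = 9.83 m/s².

9.83 m/s²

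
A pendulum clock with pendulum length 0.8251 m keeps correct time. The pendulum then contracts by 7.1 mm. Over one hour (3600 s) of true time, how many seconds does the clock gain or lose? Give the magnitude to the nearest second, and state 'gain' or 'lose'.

gain 16 s

T ∝ √L, so T'/T = √(0.81800/0.8251) = 0.995688.
In 3600 s of true time the clock registers 3600/0.995688 = 3615.6 s, so it gains 16 s.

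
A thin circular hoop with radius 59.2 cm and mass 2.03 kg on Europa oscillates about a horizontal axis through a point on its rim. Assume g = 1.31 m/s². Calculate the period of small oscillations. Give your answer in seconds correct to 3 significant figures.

I_cm = mr² = 0.7114 kg·m². The pivot is at distance d = 0.592 m from the centre of mass.
By the parallel-axis theorem, I = I_cm + md² = 0.7114 + 0.7114 = 1.423 kg·m².
T = 2π√(I/(mgd)) = 2π√(1.423/(2.03 × 1.31 × 0.592)) = 5.97 s.

5.97 s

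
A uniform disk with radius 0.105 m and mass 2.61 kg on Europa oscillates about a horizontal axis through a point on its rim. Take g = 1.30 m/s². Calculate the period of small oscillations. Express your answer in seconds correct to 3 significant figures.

2.19 s

I_cm = ½mr² = 0.01439 kg·m². The pivot is at distance d = 0.105 m from the centre of mass.
By the parallel-axis theorem, I = I_cm + md² = 0.01439 + 0.02878 = 0.04316 kg·m².
T = 2π√(I/(mgd)) = 2π√(0.04316/(2.61 × 1.30 × 0.105)) = 2.19 s.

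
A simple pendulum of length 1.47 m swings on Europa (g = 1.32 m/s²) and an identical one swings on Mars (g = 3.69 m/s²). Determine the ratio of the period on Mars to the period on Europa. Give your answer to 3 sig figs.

0.598

T ∝ 1/√g, so T₂/T₁ = √(g₁/g₂) = √(1.32/3.69) = 0.598.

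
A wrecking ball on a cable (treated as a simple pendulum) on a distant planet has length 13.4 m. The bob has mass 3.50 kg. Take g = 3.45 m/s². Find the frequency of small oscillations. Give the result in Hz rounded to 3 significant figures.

0.0808 Hz

T = 2π√(L/g) = 2π√(13.4/3.45) = 12.38 s, so f = 1/T = 0.0808 Hz.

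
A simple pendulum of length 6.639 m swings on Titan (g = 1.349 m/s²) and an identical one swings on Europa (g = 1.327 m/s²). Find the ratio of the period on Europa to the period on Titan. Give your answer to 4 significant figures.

T ∝ 1/√g, so T₂/T₁ = √(g₁/g₂) = √(1.349/1.327) = 1.008.

1.008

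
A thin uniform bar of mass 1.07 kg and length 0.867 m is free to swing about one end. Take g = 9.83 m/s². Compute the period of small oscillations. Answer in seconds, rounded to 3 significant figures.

1.52 s

For a physical pendulum T = 2π√(I/(mgd)), with d = 0.4335 m from pivot to centre of mass.
I_cm = mL²/12 = 1.07 × 0.867²/12 = 0.06703 kg·m²; I = I_cm + md² = 0.06703 + 1.07 × 0.4335² = 0.2681 kg·m².
T = 2π√(0.2681/(1.07 × 9.83 × 0.4335)) = 1.52 s.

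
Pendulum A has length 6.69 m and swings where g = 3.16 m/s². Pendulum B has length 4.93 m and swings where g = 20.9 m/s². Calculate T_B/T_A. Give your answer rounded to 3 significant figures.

0.334

T = 2π√(L/g), so T_B/T_A = √((L_B/g_B)/(L_A/g_A)) = √((4.93/20.9)/(6.69/3.16)) = 0.334.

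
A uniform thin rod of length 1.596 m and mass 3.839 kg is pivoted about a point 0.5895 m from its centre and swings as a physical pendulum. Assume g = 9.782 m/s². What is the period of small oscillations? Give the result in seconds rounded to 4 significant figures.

1.958 s

For a physical pendulum T = 2π√(I/(mgd)), with d = 0.58950 m from pivot to centre of mass.
I_cm = mL²/12 = 3.839 × 1.596²/12 = 0.81490 kg·m²; I = I_cm + md² = 0.81490 + 3.839 × 0.58950² = 2.1490 kg·m².
T = 2π√(2.1490/(3.839 × 9.782 × 0.58950)) = 1.958 s.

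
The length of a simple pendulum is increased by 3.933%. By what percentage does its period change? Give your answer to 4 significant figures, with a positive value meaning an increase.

T ∝ √L, so T'/T = √(1.0393) = 1.0195.
Percentage change in T = (1.0195 − 1) × 100% = 1.948%.

1.948%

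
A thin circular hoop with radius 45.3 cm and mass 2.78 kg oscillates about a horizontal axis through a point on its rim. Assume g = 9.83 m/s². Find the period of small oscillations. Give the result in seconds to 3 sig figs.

I_cm = mr² = 0.5705 kg·m². The pivot is at distance d = 0.453 m from the centre of mass.
By the parallel-axis theorem, I = I_cm + md² = 0.5705 + 0.5705 = 1.141 kg·m².
T = 2π√(I/(mgd)) = 2π√(1.141/(2.78 × 9.83 × 0.453)) = 1.91 s.

1.91 s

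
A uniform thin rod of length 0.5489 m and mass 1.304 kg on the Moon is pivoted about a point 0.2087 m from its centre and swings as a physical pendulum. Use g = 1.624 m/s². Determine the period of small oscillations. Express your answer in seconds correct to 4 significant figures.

For a physical pendulum T = 2π√(I/(mgd)), with d = 0.20870 m from pivot to centre of mass.
I_cm = mL²/12 = 1.304 × 0.5489²/12 = 0.032740 kg·m²; I = I_cm + md² = 0.032740 + 1.304 × 0.20870² = 0.089537 kg·m².
T = 2π√(0.089537/(1.304 × 1.624 × 0.20870)) = 2.828 s.

2.828 s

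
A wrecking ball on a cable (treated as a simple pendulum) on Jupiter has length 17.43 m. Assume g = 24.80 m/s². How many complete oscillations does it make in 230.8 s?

43

T = 2π√(L/g) = 2π√(17.43/24.80) = 5.2675 s.
Number of complete oscillations = ⌊230.8/5.2675⌋ = ⌊43.816⌋ = 43.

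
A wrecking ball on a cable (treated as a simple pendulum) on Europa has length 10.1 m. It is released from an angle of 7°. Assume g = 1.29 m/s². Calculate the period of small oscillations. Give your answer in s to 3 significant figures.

T = 2π√(L/g) = 2π√(10.1/1.29) = 2π × 2.798 = 17.6 s.

17.6 s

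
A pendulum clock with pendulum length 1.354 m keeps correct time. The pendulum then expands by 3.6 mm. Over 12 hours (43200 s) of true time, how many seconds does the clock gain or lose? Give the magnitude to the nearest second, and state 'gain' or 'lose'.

lose 57 s

T ∝ √L, so T'/T = √(1.35760/1.354) = 1.00133.
In 43200 s of true time the clock registers 43200/1.00133 = 43142.7 s, so it loses 57 s.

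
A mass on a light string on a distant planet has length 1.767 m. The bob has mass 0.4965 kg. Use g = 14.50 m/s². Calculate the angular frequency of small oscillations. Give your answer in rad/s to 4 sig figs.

2.865 rad/s

ω = √(g/L) = √(14.50/1.767) = 2.865 rad/s.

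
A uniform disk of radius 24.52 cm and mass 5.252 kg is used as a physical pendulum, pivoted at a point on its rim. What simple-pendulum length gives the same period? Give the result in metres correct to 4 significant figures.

The equivalent simple-pendulum length is L_eq = I/(md), where I is about the pivot and d = 0.24520 m.
I_cm = ½mR² = 0.15788 kg·m², so I = I_cm + md² = 0.15788 + 0.31577 = 0.47365 kg·m².
L_eq = 0.47365/(5.252 × 0.24520) = 0.3678 m.

0.3678 m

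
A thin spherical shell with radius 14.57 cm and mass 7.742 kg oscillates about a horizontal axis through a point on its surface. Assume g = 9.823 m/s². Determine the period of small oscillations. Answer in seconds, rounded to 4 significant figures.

I_cm = (2/3)mr² = 0.10957 kg·m². The pivot is at distance d = 0.1457 m from the centre of mass.
By the parallel-axis theorem, I = I_cm + md² = 0.10957 + 0.16435 = 0.27392 kg·m².
T = 2π√(I/(mgd)) = 2π√(0.27392/(7.742 × 9.823 × 0.1457)) = 0.9879 s.

0.9879 s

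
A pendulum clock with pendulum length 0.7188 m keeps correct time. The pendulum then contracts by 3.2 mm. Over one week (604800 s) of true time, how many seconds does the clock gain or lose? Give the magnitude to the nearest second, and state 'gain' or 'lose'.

T ∝ √L, so T'/T = √(0.71560/0.7188) = 0.997772.
In 604800 s of true time the clock registers 604800/0.997772 = 606150.8 s, so it gains 1351 s.

gain 1351 s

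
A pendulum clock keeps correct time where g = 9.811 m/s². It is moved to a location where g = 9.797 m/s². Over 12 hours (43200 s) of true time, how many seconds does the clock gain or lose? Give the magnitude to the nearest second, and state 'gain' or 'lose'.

The clock's period scales as T ∝ 1/√g, so T'/T = √(9.811/9.797) = 1.00071.
In 43200 s of true time the clock registers 43200/1.00071 = 43169.2 s, so it loses 31 s.

lose 31 s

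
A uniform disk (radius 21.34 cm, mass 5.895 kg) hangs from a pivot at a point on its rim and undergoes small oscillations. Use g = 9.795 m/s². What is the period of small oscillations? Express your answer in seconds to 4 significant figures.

I_cm = ½mr² = 0.13423 kg·m². The pivot is at distance d = 0.2134 m from the centre of mass.
By the parallel-axis theorem, I = I_cm + md² = 0.13423 + 0.26846 = 0.40268 kg·m².
T = 2π√(I/(mgd)) = 2π√(0.40268/(5.895 × 9.795 × 0.2134)) = 1.136 s.

1.136 s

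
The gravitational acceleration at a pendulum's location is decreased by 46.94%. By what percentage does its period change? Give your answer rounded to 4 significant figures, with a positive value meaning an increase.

37.28%

T ∝ 1/√g, so T'/T = 1/√(0.53060) = 1.3728.
Percentage change in T = (1.3728 − 1) × 100% = 37.28%.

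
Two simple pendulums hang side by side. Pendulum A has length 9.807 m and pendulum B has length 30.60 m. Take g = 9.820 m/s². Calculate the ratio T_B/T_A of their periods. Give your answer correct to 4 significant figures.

1.766

T ∝ √L, so T_B/T_A = √(L_B/L_A) = √(30.60/9.807) = 1.766.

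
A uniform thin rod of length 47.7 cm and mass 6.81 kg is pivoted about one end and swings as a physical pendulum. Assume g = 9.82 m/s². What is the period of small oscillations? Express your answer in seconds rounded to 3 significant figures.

For a physical pendulum T = 2π√(I/(mgd)), with d = 0.2385 m from pivot to centre of mass.
I_cm = mL²/12 = 6.81 × 0.477²/12 = 0.1291 kg·m²; I = I_cm + md² = 0.1291 + 6.81 × 0.2385² = 0.5165 kg·m².
T = 2π√(0.5165/(6.81 × 9.82 × 0.2385)) = 1.13 s.

1.13 s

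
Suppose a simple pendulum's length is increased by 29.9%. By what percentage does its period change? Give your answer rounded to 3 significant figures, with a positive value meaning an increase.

14.0%

T ∝ √L, so T'/T = √(1.299) = 1.140.
Percentage change in T = (1.140 − 1) × 100% = 14.0%.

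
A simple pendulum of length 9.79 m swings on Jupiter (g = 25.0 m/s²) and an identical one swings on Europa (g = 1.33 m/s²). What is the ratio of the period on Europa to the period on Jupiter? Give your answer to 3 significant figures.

4.34

T ∝ 1/√g, so T₂/T₁ = √(g₁/g₂) = √(25.0/1.33) = 4.34.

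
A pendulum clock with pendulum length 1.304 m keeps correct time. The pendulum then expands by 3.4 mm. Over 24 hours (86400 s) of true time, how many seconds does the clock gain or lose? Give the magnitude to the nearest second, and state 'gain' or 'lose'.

T ∝ √L, so T'/T = √(1.30740/1.304) = 1.00130.
In 86400 s of true time the clock registers 86400/1.00130 = 86287.6 s, so it loses 112 s.

lose 112 s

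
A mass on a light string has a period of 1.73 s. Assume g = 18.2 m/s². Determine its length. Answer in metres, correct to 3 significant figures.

1.38 m

From T = 2π√(L/g), L = gT²/(4π²) = 18.2 × 1.730²/(4π²) = 1.38 m.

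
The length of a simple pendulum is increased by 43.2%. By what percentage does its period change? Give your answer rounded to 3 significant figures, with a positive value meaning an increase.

T ∝ √L, so T'/T = √(1.432) = 1.197.
Percentage change in T = (1.197 − 1) × 100% = 19.7%.

19.7%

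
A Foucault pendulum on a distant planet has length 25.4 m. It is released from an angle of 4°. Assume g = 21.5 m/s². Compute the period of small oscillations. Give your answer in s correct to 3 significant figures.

T = 2π√(L/g) = 2π√(25.4/21.5) = 2π × 1.087 = 6.83 s.

6.83 s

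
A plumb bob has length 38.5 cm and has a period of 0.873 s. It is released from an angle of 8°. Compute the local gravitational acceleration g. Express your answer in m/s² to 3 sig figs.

19.9 m/s²

From T = 2π√(L/g), g = 4π²L/T² = 4π² × 0.385/0.8730² = 19.9 m/s².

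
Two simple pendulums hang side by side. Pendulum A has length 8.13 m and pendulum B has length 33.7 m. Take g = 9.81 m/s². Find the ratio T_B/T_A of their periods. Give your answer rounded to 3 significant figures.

T ∝ √L, so T_B/T_A = √(L_B/L_A) = √(33.7/8.13) = 2.04.

2.04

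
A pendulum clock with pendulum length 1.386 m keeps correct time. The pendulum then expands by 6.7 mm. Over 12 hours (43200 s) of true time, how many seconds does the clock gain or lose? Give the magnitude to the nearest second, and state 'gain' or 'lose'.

T ∝ √L, so T'/T = √(1.39270/1.386) = 1.00241.
In 43200 s of true time the clock registers 43200/1.00241 = 43096.0 s, so it loses 104 s.

lose 104 s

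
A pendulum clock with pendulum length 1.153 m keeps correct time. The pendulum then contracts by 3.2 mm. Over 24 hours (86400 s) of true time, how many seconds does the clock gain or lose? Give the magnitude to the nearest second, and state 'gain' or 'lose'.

gain 120 s

T ∝ √L, so T'/T = √(1.14980/1.153) = 0.998611.
In 86400 s of true time the clock registers 86400/0.998611 = 86520.1 s, so it gains 120 s.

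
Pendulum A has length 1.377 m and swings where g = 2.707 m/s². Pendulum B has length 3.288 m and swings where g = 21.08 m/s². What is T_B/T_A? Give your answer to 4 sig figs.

T = 2π√(L/g), so T_B/T_A = √((L_B/g_B)/(L_A/g_A)) = √((3.288/21.08)/(1.377/2.707)) = 0.5537.

0.5537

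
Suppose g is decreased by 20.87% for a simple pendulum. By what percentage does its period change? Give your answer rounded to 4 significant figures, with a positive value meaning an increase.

T ∝ 1/√g, so T'/T = 1/√(0.79130) = 1.1242.
Percentage change in T = (1.1242 − 1) × 100% = 12.42%.

12.42%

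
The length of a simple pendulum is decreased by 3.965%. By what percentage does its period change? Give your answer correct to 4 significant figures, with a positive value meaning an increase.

-2.003%

T ∝ √L, so T'/T = √(0.96035) = 0.97997.
Percentage change in T = (0.97997 − 1) × 100% = -2.003%.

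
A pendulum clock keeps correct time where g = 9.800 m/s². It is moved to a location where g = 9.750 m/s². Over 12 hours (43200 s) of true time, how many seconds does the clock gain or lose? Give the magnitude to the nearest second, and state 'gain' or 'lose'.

lose 110 s

The clock's period scales as T ∝ 1/√g, so T'/T = √(9.800/9.750) = 1.00256.
In 43200 s of true time the clock registers 43200/1.00256 = 43089.7 s, so it loses 110 s.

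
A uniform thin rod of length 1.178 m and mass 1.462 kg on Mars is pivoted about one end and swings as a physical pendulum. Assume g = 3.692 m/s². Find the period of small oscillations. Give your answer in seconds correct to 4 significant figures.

2.898 s

For a physical pendulum T = 2π√(I/(mgd)), with d = 0.58900 m from pivot to centre of mass.
I_cm = mL²/12 = 1.462 × 1.178²/12 = 0.16907 kg·m²; I = I_cm + md² = 0.16907 + 1.462 × 0.58900² = 0.67626 kg·m².
T = 2π√(0.67626/(1.462 × 3.692 × 0.58900)) = 2.898 s.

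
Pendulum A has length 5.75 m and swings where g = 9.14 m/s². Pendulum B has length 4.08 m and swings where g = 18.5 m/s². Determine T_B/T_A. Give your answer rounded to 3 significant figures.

0.592

T = 2π√(L/g), so T_B/T_A = √((L_B/g_B)/(L_A/g_A)) = √((4.08/18.5)/(5.75/9.14)) = 0.592.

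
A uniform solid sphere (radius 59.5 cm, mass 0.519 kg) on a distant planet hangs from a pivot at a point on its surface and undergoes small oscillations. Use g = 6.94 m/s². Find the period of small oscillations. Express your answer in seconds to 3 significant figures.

2.18 s

I_cm = (2/5)mr² = 0.07350 kg·m². The pivot is at distance d = 0.595 m from the centre of mass.
By the parallel-axis theorem, I = I_cm + md² = 0.07350 + 0.1837 = 0.2572 kg·m².
T = 2π√(I/(mgd)) = 2π√(0.2572/(0.519 × 6.94 × 0.595)) = 2.18 s.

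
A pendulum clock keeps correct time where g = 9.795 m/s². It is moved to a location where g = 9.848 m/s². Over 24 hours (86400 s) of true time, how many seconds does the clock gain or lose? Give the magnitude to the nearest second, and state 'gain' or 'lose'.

gain 233 s

The clock's period scales as T ∝ 1/√g, so T'/T = √(9.795/9.848) = 0.997305.
In 86400 s of true time the clock registers 86400/0.997305 = 86633.4 s, so it gains 233 s.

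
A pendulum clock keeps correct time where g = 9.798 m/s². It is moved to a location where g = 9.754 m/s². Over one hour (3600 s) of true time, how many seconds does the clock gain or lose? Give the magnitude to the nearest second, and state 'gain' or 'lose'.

lose 8 s

The clock's period scales as T ∝ 1/√g, so T'/T = √(9.798/9.754) = 1.00225.
In 3600 s of true time the clock registers 3600/1.00225 = 3591.9 s, so it loses 8 s.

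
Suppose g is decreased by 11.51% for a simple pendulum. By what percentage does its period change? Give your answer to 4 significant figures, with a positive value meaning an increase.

6.305%

T ∝ 1/√g, so T'/T = 1/√(0.88490) = 1.0630.
Percentage change in T = (1.0630 − 1) × 100% = 6.305%.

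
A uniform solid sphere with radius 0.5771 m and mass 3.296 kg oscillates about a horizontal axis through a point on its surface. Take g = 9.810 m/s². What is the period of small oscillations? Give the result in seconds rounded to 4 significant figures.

I_cm = (2/5)mr² = 0.43909 kg·m². The pivot is at distance d = 0.5771 m from the centre of mass.
By the parallel-axis theorem, I = I_cm + md² = 0.43909 + 1.0977 = 1.5368 kg·m².
T = 2π√(I/(mgd)) = 2π√(1.5368/(3.296 × 9.810 × 0.5771)) = 1.803 s.

1.803 s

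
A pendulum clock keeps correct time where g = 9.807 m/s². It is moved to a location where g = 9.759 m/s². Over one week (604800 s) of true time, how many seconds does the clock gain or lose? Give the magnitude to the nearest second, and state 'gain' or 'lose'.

The clock's period scales as T ∝ 1/√g, so T'/T = √(9.807/9.759) = 1.00246.
In 604800 s of true time the clock registers 604800/1.00246 = 603318.1 s, so it loses 1482 s.

lose 1482 s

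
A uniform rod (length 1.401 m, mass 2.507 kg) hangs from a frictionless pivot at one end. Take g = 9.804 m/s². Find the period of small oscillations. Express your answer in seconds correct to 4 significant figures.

For a physical pendulum T = 2π√(I/(mgd)), with d = 0.70050 m from pivot to centre of mass.
I_cm = mL²/12 = 2.507 × 1.401²/12 = 0.41006 kg·m²; I = I_cm + md² = 0.41006 + 2.507 × 0.70050² = 1.6402 kg·m².
T = 2π√(1.6402/(2.507 × 9.804 × 0.70050)) = 1.939 s.

1.939 s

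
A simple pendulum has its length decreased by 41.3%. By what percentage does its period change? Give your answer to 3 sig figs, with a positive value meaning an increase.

T ∝ √L, so T'/T = √(0.5870) = 0.7662.
Percentage change in T = (0.7662 − 1) × 100% = -23.4%.

-23.4%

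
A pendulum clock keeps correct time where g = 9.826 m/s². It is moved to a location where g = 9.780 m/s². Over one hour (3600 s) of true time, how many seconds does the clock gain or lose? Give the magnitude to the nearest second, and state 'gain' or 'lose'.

The clock's period scales as T ∝ 1/√g, so T'/T = √(9.826/9.780) = 1.00235.
In 3600 s of true time the clock registers 3600/1.00235 = 3591.6 s, so it loses 8 s.

lose 8 s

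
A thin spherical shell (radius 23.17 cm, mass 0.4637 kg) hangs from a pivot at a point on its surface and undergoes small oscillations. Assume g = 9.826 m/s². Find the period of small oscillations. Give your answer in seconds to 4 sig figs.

1.246 s

I_cm = (2/3)mr² = 0.016596 kg·m². The pivot is at distance d = 0.2317 m from the centre of mass.
By the parallel-axis theorem, I = I_cm + md² = 0.016596 + 0.024894 = 0.041489 kg·m².
T = 2π√(I/(mgd)) = 2π√(0.041489/(0.4637 × 9.826 × 0.2317)) = 1.246 s.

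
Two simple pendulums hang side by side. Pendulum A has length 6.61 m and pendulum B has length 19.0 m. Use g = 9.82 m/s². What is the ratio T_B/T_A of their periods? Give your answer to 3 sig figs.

1.70

T ∝ √L, so T_B/T_A = √(L_B/L_A) = √(19.0/6.61) = 1.70.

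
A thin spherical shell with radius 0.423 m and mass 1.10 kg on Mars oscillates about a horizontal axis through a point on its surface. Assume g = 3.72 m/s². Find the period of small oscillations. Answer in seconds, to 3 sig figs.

I_cm = (2/3)mr² = 0.1312 kg·m². The pivot is at distance d = 0.423 m from the centre of mass.
By the parallel-axis theorem, I = I_cm + md² = 0.1312 + 0.1968 = 0.3280 kg·m².
T = 2π√(I/(mgd)) = 2π√(0.3280/(1.10 × 3.72 × 0.423)) = 2.74 s.

2.74 s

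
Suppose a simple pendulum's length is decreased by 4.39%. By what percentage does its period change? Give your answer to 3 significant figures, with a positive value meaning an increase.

-2.22%

T ∝ √L, so T'/T = √(0.9561) = 0.9778.
Percentage change in T = (0.9778 − 1) × 100% = -2.22%.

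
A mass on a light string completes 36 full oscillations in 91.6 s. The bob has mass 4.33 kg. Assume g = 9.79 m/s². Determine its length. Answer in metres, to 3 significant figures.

T = 91.6/36 = 2.544 s.
From T = 2π√(L/g), L = gT²/(4π²) = 9.79 × 2.544²/(4π²) = 1.61 m.

1.61 m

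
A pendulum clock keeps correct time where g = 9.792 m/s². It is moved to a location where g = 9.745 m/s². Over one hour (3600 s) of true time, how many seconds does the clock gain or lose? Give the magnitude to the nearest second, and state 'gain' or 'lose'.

lose 9 s

The clock's period scales as T ∝ 1/√g, so T'/T = √(9.792/9.745) = 1.00241.
In 3600 s of true time the clock registers 3600/1.00241 = 3591.3 s, so it loses 9 s.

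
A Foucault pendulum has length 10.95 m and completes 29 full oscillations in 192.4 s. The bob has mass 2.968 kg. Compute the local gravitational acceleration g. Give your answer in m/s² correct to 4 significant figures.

T = 192.4/29 = 6.6345 s.
From T = 2π√(L/g), g = 4π²L/T² = 4π² × 10.95/6.6345² = 9.821 m/s².

9.821 m/s²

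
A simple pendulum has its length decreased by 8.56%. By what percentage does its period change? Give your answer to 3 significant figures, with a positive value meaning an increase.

T ∝ √L, so T'/T = √(0.9144) = 0.9562.
Percentage change in T = (0.9562 − 1) × 100% = -4.38%.

-4.38%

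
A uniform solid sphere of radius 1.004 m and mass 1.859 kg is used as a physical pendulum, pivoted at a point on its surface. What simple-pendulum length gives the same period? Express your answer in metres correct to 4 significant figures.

1.406 m

The equivalent simple-pendulum length is L_eq = I/(md), where I is about the pivot and d = 1.0040 m.
I_cm = (2/5)mR² = 0.74956 kg·m², so I = I_cm + md² = 0.74956 + 1.8739 = 2.6235 kg·m².
L_eq = 2.6235/(1.859 × 1.0040) = 1.406 m.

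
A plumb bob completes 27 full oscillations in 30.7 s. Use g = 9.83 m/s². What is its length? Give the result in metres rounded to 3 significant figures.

0.322 m

T = 30.7/27 = 1.137 s.
From T = 2π√(L/g), L = gT²/(4π²) = 9.83 × 1.137²/(4π²) = 0.322 m.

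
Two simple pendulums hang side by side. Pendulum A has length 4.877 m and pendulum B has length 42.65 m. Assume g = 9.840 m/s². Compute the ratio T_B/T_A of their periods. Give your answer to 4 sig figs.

2.957

T ∝ √L, so T_B/T_A = √(L_B/L_A) = √(42.65/4.877) = 2.957.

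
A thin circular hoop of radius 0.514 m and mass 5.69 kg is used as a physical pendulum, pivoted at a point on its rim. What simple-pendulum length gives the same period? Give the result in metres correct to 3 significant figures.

The equivalent simple-pendulum length is L_eq = I/(md), where I is about the pivot and d = 0.5140 m.
I_cm = mR² = 1.503 kg·m², so I = I_cm + md² = 1.503 + 1.503 = 3.007 kg·m².
L_eq = 3.007/(5.69 × 0.5140) = 1.03 m.

1.03 m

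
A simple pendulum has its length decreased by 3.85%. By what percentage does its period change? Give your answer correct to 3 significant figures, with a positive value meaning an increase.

T ∝ √L, so T'/T = √(0.9615) = 0.9806.
Percentage change in T = (0.9806 − 1) × 100% = -1.94%.

-1.94%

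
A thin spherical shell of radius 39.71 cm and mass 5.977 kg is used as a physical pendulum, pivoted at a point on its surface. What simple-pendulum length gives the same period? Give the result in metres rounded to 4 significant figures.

0.6618 m

The equivalent simple-pendulum length is L_eq = I/(md), where I is about the pivot and d = 0.39710 m.
I_cm = (2/3)mR² = 0.62834 kg·m², so I = I_cm + md² = 0.62834 + 0.94250 = 1.5708 kg·m².
L_eq = 1.5708/(5.977 × 0.39710) = 0.6618 m.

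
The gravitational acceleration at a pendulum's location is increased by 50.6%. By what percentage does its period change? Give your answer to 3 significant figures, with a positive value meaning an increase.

-18.5%

T ∝ 1/√g, so T'/T = 1/√(1.506) = 0.8149.
Percentage change in T = (0.8149 − 1) × 100% = -18.5%.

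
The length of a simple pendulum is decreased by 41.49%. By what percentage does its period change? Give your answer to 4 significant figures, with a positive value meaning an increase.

T ∝ √L, so T'/T = √(0.58510) = 0.76492.
Percentage change in T = (0.76492 − 1) × 100% = -23.51%.

-23.51%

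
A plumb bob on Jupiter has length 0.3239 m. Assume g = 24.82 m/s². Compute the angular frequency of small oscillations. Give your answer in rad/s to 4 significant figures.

8.754 rad/s

ω = √(g/L) = √(24.82/0.3239) = 8.754 rad/s.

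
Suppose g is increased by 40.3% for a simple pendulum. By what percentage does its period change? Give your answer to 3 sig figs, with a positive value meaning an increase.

T ∝ 1/√g, so T'/T = 1/√(1.403) = 0.8443.
Percentage change in T = (0.8443 − 1) × 100% = -15.6%.

-15.6%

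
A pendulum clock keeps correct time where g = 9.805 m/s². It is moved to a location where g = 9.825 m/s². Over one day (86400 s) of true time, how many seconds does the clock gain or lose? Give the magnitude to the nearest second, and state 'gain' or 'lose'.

The clock's period scales as T ∝ 1/√g, so T'/T = √(9.805/9.825) = 0.998982.
In 86400 s of true time the clock registers 86400/0.998982 = 86488.1 s, so it gains 88 s.

gain 88 s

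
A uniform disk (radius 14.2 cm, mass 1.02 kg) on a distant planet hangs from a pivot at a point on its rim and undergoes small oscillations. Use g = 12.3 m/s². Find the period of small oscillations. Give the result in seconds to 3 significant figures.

0.827 s

I_cm = ½mr² = 0.01028 kg·m². The pivot is at distance d = 0.142 m from the centre of mass.
By the parallel-axis theorem, I = I_cm + md² = 0.01028 + 0.02057 = 0.03085 kg·m².
T = 2π√(I/(mgd)) = 2π√(0.03085/(1.02 × 12.3 × 0.142)) = 0.827 s.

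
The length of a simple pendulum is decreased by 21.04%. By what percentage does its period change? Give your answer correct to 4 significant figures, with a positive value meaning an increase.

-11.14%

T ∝ √L, so T'/T = √(0.78960) = 0.88859.
Percentage change in T = (0.88859 − 1) × 100% = -11.14%.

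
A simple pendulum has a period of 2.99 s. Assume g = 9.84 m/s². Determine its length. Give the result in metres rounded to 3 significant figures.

From T = 2π√(L/g), L = gT²/(4π²) = 9.84 × 2.990²/(4π²) = 2.23 m.

2.23 m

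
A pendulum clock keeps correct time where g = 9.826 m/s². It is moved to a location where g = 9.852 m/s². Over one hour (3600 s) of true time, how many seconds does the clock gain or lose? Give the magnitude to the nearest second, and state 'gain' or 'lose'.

gain 5 s

The clock's period scales as T ∝ 1/√g, so T'/T = √(9.826/9.852) = 0.998680.
In 3600 s of true time the clock registers 3600/0.998680 = 3604.8 s, so it gains 5 s.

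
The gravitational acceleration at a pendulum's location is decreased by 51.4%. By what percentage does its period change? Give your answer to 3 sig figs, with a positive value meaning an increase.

T ∝ 1/√g, so T'/T = 1/√(0.4860) = 1.434.
Percentage change in T = (1.434 − 1) × 100% = 43.4%.

43.4%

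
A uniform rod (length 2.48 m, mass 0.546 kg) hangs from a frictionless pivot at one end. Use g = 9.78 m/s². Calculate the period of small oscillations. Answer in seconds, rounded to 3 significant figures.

2.58 s

For a physical pendulum T = 2π√(I/(mgd)), with d = 1.240 m from pivot to centre of mass.
I_cm = mL²/12 = 0.546 × 2.48²/12 = 0.2798 kg·m²; I = I_cm + md² = 0.2798 + 0.546 × 1.240² = 1.119 kg·m².
T = 2π√(1.119/(0.546 × 9.78 × 1.240)) = 2.58 s.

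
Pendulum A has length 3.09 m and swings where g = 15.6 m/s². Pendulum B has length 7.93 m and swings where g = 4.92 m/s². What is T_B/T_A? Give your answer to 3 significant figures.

2.85

T = 2π√(L/g), so T_B/T_A = √((L_B/g_B)/(L_A/g_A)) = √((7.93/4.92)/(3.09/15.6)) = 2.85.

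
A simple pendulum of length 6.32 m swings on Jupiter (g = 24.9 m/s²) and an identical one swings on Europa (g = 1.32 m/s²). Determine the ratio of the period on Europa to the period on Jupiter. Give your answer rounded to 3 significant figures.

4.34

T ∝ 1/√g, so T₂/T₁ = √(g₁/g₂) = √(24.9/1.32) = 4.34.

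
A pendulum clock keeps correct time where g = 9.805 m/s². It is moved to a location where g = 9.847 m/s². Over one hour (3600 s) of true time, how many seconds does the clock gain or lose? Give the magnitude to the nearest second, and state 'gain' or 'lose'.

gain 8 s

The clock's period scales as T ∝ 1/√g, so T'/T = √(9.805/9.847) = 0.997865.
In 3600 s of true time the clock registers 3600/0.997865 = 3607.7 s, so it gains 8 s.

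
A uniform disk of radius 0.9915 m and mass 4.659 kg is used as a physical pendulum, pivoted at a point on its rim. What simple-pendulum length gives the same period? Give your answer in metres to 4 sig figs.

1.487 m

The equivalent simple-pendulum length is L_eq = I/(md), where I is about the pivot and d = 0.99150 m.
I_cm = ½mR² = 2.2901 kg·m², so I = I_cm + md² = 2.2901 + 4.5801 = 6.8702 kg·m².
L_eq = 6.8702/(4.659 × 0.99150) = 1.487 m.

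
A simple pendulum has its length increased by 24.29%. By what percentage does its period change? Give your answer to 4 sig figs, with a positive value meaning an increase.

11.49%

T ∝ √L, so T'/T = √(1.2429) = 1.1149.
Percentage change in T = (1.1149 − 1) × 100% = 11.49%.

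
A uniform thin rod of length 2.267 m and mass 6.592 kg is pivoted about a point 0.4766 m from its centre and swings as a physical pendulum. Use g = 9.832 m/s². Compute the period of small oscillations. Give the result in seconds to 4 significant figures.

2.350 s

For a physical pendulum T = 2π√(I/(mgd)), with d = 0.47660 m from pivot to centre of mass.
I_cm = mL²/12 = 6.592 × 2.267²/12 = 2.8232 kg·m²; I = I_cm + md² = 2.8232 + 6.592 × 0.47660² = 4.3205 kg·m².
T = 2π√(4.3205/(6.592 × 9.832 × 0.47660)) = 2.350 s.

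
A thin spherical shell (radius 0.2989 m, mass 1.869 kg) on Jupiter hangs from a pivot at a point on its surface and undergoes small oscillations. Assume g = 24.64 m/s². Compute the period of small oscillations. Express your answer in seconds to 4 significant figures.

0.8934 s

I_cm = (2/3)mr² = 0.11132 kg·m². The pivot is at distance d = 0.2989 m from the centre of mass.
By the parallel-axis theorem, I = I_cm + md² = 0.11132 + 0.16698 = 0.27830 kg·m².
T = 2π√(I/(mgd)) = 2π√(0.27830/(1.869 × 24.64 × 0.2989)) = 0.8934 s.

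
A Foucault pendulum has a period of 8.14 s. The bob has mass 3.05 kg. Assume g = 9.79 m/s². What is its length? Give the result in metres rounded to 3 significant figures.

From T = 2π√(L/g), L = gT²/(4π²) = 9.79 × 8.140²/(4π²) = 16.4 m.

16.4 m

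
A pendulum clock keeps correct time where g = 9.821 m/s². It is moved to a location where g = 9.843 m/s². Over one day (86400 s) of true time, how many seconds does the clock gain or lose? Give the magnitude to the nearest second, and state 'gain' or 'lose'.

gain 97 s

The clock's period scales as T ∝ 1/√g, so T'/T = √(9.821/9.843) = 0.998882.
In 86400 s of true time the clock registers 86400/0.998882 = 86496.7 s, so it gains 97 s.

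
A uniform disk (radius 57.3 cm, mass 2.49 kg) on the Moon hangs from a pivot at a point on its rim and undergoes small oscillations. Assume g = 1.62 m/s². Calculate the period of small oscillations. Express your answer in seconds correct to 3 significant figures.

I_cm = ½mr² = 0.4088 kg·m². The pivot is at distance d = 0.573 m from the centre of mass.
By the parallel-axis theorem, I = I_cm + md² = 0.4088 + 0.8175 = 1.226 kg·m².
T = 2π√(I/(mgd)) = 2π√(1.226/(2.49 × 1.62 × 0.573)) = 4.58 s.

4.58 s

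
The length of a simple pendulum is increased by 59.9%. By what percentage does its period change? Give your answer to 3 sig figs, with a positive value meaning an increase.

26.5%

T ∝ √L, so T'/T = √(1.599) = 1.265.
Percentage change in T = (1.265 − 1) × 100% = 26.5%.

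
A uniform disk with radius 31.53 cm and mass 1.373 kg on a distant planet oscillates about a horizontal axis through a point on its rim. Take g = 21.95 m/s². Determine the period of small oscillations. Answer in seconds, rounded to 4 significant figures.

0.9223 s

I_cm = ½mr² = 0.068248 kg·m². The pivot is at distance d = 0.3153 m from the centre of mass.
By the parallel-axis theorem, I = I_cm + md² = 0.068248 + 0.13650 = 0.20474 kg·m².
T = 2π√(I/(mgd)) = 2π√(0.20474/(1.373 × 21.95 × 0.3153)) = 0.9223 s.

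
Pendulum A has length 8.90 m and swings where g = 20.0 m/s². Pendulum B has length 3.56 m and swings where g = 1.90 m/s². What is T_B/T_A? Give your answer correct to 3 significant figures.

T = 2π√(L/g), so T_B/T_A = √((L_B/g_B)/(L_A/g_A)) = √((3.56/1.90)/(8.90/20.0)) = 2.05.

2.05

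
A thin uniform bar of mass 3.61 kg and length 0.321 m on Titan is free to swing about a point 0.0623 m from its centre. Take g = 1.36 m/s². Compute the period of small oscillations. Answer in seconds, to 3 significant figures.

For a physical pendulum T = 2π√(I/(mgd)), with d = 0.06230 m from pivot to centre of mass.
I_cm = mL²/12 = 3.61 × 0.321²/12 = 0.03100 kg·m²; I = I_cm + md² = 0.03100 + 3.61 × 0.06230² = 0.04501 kg·m².
T = 2π√(0.04501/(3.61 × 1.36 × 0.06230)) = 2.41 s.

2.41 s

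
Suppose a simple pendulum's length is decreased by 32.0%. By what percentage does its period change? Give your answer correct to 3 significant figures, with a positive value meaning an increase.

T ∝ √L, so T'/T = √(0.6800) = 0.8246.
Percentage change in T = (0.8246 − 1) × 100% = -17.5%.

-17.5%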